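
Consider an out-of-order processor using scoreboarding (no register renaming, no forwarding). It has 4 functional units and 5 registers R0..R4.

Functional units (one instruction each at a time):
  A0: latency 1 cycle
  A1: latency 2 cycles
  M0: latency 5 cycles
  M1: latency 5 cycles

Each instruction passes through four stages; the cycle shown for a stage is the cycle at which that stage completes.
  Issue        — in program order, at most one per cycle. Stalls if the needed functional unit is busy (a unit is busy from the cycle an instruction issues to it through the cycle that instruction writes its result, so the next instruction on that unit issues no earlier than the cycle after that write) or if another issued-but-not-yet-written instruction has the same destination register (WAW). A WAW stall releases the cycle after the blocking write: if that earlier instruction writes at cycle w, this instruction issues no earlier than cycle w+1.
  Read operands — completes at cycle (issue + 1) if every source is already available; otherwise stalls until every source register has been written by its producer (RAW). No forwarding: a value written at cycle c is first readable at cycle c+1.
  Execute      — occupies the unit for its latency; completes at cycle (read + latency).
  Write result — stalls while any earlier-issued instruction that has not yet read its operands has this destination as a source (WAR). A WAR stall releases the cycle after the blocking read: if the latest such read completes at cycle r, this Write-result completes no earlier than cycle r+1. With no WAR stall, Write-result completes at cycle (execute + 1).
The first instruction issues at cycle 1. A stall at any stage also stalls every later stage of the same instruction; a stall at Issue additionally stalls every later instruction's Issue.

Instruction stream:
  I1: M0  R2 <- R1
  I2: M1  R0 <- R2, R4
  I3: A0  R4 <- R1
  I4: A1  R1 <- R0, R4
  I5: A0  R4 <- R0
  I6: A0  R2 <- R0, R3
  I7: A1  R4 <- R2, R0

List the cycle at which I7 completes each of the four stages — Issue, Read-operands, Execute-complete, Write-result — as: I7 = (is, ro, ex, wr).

I7 = (20, 23, 25, 26)

I1 -> (1, 2, 7, 8)
I2 -> (2, 9, 14, 15)  // RAW R2: wait I1 write@8
I3 -> (3, 4, 5, 10)  // WAR R4: wait I2 read@9
I4 -> (4, 16, 18, 19)  // RAW R0: wait I2 write@15
I5 -> (11, 16, 17, 18)  // struct: A0 busy until I3 writes@10, RAW R0: wait I2 write@15
I6 -> (19, 20, 21, 22)  // struct: A0 busy until I5 writes@18
I7 -> (20, 23, 25, 26)  // RAW R2: wait I6 write@22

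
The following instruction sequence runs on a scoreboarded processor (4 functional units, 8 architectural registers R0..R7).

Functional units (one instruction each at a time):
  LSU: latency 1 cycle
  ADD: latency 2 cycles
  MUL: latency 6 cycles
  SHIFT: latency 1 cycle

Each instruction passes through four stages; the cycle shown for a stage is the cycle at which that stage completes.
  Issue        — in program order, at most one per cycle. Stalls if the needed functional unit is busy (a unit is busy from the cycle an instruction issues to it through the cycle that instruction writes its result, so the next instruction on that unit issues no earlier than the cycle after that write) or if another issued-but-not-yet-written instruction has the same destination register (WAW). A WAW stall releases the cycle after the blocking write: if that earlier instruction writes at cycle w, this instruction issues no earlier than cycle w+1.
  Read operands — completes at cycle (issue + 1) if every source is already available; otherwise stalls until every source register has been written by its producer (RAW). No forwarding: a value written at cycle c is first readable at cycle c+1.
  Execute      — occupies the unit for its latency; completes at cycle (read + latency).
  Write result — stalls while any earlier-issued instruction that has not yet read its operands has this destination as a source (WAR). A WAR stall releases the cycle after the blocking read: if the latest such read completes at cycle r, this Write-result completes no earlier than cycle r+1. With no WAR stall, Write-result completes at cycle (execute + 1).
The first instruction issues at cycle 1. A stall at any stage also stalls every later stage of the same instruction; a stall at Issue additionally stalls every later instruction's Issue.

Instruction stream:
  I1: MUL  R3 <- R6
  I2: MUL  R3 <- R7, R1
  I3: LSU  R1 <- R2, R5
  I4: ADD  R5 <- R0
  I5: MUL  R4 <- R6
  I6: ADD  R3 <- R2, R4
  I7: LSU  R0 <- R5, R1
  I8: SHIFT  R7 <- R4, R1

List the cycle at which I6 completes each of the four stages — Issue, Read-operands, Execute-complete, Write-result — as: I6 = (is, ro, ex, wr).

I6 = (20, 28, 30, 31)

[I1] 1/2/8/9
[I2] 10/11/17/18  (struct: MUL busy until I1 writes@9)
[I3] 11/12/13/14
[I4] 12/13/15/16
[I5] 19/20/26/27  (struct: MUL busy until I2 writes@18)
[I6] 20/28/30/31  (RAW R4: wait I5 write@27)
[I7] 21/22/23/24
[I8] 22/28/29/30  (RAW R4: wait I5 write@27)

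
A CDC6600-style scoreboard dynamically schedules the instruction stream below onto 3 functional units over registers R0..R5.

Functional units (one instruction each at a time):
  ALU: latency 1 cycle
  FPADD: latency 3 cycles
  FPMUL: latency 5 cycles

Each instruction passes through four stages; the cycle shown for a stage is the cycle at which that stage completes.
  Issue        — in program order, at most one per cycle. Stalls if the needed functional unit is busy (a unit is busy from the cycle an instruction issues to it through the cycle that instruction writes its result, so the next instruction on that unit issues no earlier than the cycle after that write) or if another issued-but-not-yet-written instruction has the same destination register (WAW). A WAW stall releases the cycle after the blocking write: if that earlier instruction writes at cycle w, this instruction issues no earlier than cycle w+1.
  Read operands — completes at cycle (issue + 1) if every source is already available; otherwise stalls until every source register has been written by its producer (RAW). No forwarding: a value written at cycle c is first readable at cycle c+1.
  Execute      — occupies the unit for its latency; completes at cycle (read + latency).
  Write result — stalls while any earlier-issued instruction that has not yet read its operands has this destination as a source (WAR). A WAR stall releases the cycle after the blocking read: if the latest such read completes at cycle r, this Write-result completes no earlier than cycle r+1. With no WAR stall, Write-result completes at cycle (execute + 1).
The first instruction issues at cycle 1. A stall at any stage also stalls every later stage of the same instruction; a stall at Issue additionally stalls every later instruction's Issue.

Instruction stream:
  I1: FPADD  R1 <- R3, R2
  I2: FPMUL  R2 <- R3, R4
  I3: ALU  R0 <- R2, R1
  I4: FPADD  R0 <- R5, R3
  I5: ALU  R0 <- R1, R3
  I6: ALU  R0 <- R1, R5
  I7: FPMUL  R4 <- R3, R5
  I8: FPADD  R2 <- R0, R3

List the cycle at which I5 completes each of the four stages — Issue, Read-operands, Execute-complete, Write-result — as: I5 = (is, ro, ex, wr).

cycle 1: issue I1 (FPADD)
cycle 2: I1 read-ops; issue I2 (FPMUL)
cycle 3: I2 read-ops; issue I3 (ALU)
cycle 5: I1 finished on FPADD
cycle 6: I1→R1
cycle 8: I2 finished on FPMUL
cycle 9: I2→R2
cycle 10: I3 read-ops
cycle 11: I3 finished on ALU
cycle 12: I3→R0
cycle 13: issue I4 (FPADD)
cycle 14: I4 read-ops
cycle 17: I4 finished on FPADD
cycle 18: I4→R0
cycle 19: issue I5 (ALU)
cycle 20: I5 read-ops
cycle 21: I5 finished on ALU
cycle 22: I5→R0
cycle 23: issue I6 (ALU)
cycle 24: I6 read-ops; issue I7 (FPMUL)
cycle 25: I6 finished on ALU; I7 read-ops; issue I8 (FPADD)
cycle 26: I6→R0
cycle 27: I8 read-ops
cycle 30: I7 finished on FPMUL; I8 finished on FPADD
cycle 31: I7→R4; I8→R2

I5 = (19, 20, 21, 22)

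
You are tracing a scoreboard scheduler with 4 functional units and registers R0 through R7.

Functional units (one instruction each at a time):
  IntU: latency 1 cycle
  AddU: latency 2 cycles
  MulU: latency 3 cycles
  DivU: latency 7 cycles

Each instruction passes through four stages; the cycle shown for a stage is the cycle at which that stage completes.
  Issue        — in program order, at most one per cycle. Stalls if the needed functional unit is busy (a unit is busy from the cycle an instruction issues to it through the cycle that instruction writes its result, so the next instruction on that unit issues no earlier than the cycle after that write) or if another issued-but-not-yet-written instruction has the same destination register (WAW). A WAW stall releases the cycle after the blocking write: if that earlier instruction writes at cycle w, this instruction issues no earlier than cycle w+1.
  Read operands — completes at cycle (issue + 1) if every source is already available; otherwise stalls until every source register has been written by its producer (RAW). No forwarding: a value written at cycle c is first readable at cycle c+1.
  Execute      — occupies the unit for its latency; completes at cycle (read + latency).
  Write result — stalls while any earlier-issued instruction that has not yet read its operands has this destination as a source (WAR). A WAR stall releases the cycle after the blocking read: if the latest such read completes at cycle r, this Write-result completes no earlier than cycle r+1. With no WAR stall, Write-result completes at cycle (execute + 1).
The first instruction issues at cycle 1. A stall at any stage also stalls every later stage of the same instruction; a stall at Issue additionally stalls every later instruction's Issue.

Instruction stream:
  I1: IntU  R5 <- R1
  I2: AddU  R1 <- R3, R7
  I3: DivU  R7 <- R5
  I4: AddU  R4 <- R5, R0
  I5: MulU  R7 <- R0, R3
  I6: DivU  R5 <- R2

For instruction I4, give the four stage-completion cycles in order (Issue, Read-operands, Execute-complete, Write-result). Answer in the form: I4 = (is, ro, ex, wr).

[I1] 1/2/3/4
[I2] 2/3/5/6
[I3] 3/5/12/13  (RAW R5: wait I1 write@4)
[I4] 7/8/10/11  (struct: AddU busy until I2 writes@6)
[I5] 14/15/18/19  (WAW R7: wait I3 write@13)
[I6] 15/16/23/24

I4 = (7, 8, 10, 11)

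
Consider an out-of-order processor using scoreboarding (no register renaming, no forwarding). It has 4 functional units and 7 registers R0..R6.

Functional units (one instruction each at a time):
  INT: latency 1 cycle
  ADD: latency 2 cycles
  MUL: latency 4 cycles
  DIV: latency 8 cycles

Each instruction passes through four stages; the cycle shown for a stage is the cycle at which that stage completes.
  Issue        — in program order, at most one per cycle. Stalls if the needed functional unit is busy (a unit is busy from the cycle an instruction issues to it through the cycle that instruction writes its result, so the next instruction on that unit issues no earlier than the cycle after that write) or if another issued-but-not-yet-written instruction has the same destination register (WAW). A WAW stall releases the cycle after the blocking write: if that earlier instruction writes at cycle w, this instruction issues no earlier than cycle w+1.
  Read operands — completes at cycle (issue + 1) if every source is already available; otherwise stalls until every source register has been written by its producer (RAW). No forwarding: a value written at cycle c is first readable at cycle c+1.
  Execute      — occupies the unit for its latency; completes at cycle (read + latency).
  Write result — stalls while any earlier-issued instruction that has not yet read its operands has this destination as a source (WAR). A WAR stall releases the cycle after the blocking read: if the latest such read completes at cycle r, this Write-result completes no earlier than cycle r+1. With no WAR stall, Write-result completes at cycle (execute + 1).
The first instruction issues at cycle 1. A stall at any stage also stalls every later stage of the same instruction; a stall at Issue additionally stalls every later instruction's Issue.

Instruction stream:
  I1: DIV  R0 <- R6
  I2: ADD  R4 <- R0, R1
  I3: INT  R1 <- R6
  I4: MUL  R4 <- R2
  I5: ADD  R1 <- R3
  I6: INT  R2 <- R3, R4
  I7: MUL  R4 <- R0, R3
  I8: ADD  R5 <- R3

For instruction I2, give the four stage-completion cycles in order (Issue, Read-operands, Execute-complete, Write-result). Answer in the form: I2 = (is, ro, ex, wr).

I2 = (2, 12, 14, 15)

[I1] 1/2/10/11
[I2] 2/12/14/15  (RAW R0: wait I1 write@11)
[I3] 3/4/5/13  (WAR R1: wait I2 read@12)
[I4] 16/17/21/22  (WAW R4: wait I2 write@15)
[I5] 17/18/20/21
[I6] 18/23/24/25  (RAW R4: wait I4 write@22)
[I7] 23/24/28/29  (struct: MUL busy until I4 writes@22)
[I8] 24/25/27/28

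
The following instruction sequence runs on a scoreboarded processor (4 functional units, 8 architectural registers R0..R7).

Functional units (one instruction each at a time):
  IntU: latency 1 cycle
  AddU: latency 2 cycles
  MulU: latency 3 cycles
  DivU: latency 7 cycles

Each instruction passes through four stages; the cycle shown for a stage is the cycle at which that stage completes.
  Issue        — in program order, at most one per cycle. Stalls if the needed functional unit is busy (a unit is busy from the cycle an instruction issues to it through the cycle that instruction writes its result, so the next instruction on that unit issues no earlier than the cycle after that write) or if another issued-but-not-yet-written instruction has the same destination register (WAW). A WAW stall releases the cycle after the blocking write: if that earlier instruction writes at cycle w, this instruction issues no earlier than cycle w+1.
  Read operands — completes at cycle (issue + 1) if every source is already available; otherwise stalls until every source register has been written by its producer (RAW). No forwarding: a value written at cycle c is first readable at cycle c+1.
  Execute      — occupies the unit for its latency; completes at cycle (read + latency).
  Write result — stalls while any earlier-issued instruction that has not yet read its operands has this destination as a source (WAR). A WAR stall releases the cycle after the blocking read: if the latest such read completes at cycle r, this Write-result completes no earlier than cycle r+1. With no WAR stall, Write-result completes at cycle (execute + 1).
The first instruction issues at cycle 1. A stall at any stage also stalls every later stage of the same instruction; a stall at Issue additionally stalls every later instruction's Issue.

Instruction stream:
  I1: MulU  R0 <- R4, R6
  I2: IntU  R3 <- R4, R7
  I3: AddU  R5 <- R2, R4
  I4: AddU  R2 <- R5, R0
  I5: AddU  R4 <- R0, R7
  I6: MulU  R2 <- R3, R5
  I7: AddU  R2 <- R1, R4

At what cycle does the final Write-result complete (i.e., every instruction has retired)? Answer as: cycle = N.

I1: IS=1 RO=2 EX=5 WR=6
I2: IS=2 RO=3 EX=4 WR=5
I3: IS=3 RO=4 EX=6 WR=7
I4: IS=8 RO=9 EX=11 WR=12  [struct: AddU busy until I3 writes@7]
I5: IS=13 RO=14 EX=16 WR=17  [struct: AddU busy until I4 writes@12]
I6: IS=14 RO=15 EX=18 WR=19
I7: IS=20 RO=21 EX=23 WR=24  [WAW R2: wait I6 write@19]

cycle = 24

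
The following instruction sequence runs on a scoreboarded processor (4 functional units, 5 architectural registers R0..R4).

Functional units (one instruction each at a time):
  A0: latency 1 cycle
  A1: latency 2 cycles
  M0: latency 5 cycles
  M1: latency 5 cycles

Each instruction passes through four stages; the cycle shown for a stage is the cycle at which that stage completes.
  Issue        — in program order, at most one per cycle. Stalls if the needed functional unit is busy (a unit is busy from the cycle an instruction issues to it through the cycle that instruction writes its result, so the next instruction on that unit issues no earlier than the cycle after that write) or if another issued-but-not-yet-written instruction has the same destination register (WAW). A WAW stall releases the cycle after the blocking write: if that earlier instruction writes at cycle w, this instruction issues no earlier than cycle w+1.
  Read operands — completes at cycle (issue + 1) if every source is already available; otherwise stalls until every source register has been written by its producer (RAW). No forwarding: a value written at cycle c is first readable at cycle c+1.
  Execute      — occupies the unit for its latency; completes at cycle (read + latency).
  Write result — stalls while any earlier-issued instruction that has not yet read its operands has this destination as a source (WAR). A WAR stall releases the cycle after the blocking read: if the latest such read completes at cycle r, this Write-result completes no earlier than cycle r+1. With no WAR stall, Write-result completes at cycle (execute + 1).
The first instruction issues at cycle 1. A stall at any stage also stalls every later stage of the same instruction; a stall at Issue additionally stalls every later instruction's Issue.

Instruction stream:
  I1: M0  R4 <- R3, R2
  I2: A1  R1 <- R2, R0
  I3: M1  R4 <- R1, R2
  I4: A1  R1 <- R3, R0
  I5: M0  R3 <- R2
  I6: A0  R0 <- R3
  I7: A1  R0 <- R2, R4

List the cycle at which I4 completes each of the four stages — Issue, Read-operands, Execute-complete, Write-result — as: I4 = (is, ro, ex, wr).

I4 = (10, 11, 13, 14)

[1] I1 issues→M0
[2] I1 reads, I2 issues→A1
[3] I2 reads
[5] I2 exec-done
[6] I2 writes R1
[7] I1 exec-done
[8] I1 writes R4
[9] I3 issues→M1
[10] I3 reads, I4 issues→A1
[11] I4 reads, I5 issues→M0
[12] I5 reads, I6 issues→A0
[13] I4 exec-done
[14] I4 writes R1
[15] I3 exec-done
[16] I3 writes R4
[17] I5 exec-done
[18] I5 writes R3
[19] I6 reads
[20] I6 exec-done
[21] I6 writes R0
[22] I7 issues→A1
[23] I7 reads
[25] I7 exec-done
[26] I7 writes R0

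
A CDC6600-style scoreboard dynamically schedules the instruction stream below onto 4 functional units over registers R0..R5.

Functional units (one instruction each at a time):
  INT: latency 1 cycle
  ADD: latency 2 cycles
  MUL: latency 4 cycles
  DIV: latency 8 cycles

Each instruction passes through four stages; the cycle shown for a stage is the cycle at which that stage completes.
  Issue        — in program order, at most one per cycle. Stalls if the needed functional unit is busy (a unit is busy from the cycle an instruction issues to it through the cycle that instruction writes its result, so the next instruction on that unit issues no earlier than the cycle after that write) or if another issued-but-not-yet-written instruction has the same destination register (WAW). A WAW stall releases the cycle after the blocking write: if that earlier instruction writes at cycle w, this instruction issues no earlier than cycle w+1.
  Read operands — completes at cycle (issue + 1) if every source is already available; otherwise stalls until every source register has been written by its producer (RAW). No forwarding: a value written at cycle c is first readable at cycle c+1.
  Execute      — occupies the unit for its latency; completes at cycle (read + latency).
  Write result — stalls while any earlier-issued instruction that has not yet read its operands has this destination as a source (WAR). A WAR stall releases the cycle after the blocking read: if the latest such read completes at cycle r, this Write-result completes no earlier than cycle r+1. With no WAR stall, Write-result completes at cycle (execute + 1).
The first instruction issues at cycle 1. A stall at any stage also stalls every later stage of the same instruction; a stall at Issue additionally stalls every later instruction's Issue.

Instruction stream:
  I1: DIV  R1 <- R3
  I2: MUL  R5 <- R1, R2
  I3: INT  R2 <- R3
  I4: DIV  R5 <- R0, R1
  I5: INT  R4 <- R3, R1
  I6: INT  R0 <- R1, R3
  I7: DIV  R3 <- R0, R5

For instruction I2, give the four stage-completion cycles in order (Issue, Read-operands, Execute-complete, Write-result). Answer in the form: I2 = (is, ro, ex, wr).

I2 = (2, 12, 16, 17)

1) issue 1, read 2, done 10, write 11
2) issue 2, read 12, done 16, write 17  <RAW R1: wait I1 write@11>
3) issue 3, read 4, done 5, write 13  <WAR R2: wait I2 read@12>
4) issue 18, read 19, done 27, write 28  <WAW R5: wait I2 write@17>
5) issue 19, read 20, done 21, write 22
6) issue 23, read 24, done 25, write 26  <struct: INT busy until I5 writes@22>
7) issue 29, read 30, done 38, write 39  <struct: DIV busy until I4 writes@28>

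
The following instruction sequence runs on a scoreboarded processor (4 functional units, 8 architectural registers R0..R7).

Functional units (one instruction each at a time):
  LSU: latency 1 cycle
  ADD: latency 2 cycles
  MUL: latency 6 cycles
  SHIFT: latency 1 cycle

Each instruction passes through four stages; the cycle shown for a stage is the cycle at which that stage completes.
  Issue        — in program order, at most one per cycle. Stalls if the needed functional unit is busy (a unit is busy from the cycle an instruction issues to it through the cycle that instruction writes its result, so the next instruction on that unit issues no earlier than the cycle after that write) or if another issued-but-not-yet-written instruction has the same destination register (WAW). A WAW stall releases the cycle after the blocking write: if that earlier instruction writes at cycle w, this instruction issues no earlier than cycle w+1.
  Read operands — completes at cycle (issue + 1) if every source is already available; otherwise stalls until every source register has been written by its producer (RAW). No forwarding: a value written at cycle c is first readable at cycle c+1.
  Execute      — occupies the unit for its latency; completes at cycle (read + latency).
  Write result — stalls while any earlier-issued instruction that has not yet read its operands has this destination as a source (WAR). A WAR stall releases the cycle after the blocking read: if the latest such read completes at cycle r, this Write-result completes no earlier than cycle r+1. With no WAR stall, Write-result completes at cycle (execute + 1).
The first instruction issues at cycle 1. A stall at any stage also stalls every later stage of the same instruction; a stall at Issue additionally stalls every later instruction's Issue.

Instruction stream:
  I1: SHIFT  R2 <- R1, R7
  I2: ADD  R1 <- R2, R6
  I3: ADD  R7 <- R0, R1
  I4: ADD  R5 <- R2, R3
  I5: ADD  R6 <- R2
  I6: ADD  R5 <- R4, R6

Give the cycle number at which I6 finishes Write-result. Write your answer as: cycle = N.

[1] I1→SHIFT
[2] I1 RO, I2→ADD
[3] I1 EX
[4] I1 WR R2
[5] I2 RO
[7] I2 EX
[8] I2 WR R1
[9] I3→ADD
[10] I3 RO
[12] I3 EX
[13] I3 WR R7
[14] I4→ADD
[15] I4 RO
[17] I4 EX
[18] I4 WR R5
[19] I5→ADD
[20] I5 RO
[22] I5 EX
[23] I5 WR R6
[24] I6→ADD
[25] I6 RO
[27] I6 EX
[28] I6 WR R5

cycle = 28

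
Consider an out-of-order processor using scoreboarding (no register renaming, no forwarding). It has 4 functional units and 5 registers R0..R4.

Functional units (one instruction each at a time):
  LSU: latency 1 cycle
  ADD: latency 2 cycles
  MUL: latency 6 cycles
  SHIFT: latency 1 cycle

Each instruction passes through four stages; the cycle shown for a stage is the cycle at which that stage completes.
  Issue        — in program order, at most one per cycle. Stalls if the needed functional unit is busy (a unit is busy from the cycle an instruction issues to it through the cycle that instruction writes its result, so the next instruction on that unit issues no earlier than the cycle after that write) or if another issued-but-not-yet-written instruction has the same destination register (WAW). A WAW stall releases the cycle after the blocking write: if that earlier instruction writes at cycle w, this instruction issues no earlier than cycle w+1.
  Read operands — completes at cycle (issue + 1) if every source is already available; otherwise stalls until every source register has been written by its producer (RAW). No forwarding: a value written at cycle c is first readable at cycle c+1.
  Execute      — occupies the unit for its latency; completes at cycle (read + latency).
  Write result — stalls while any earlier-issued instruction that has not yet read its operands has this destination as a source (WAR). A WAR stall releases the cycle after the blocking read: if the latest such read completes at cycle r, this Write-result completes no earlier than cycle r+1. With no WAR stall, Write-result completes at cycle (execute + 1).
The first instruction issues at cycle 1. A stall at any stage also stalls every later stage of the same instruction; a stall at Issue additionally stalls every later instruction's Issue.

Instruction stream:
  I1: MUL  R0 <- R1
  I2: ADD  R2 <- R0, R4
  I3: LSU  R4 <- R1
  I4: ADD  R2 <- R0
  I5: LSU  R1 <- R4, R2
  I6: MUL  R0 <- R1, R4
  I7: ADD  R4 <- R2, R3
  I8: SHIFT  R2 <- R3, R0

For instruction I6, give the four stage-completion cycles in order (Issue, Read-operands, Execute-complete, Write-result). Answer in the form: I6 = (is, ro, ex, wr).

I6 = (16, 22, 28, 29)

cycle 1: issue I1 (MUL)
cycle 2: I1 read-ops; issue I2 (ADD)
cycle 3: issue I3 (LSU)
cycle 4: I3 read-ops
cycle 5: I3 finished on LSU
cycle 8: I1 finished on MUL
cycle 9: I1→R0
cycle 10: I2 read-ops
cycle 11: I3→R4
cycle 12: I2 finished on ADD
cycle 13: I2→R2
cycle 14: issue I4 (ADD)
cycle 15: I4 read-ops; issue I5 (LSU)
cycle 16: issue I6 (MUL)
cycle 17: I4 finished on ADD
cycle 18: I4→R2
cycle 19: I5 read-ops; issue I7 (ADD)
cycle 20: I5 finished on LSU; I7 read-ops; issue I8 (SHIFT)
cycle 21: I5→R1
cycle 22: I6 read-ops; I7 finished on ADD
cycle 23: I7→R4
cycle 28: I6 finished on MUL
cycle 29: I6→R0
cycle 30: I8 read-ops
cycle 31: I8 finished on SHIFT
cycle 32: I8→R2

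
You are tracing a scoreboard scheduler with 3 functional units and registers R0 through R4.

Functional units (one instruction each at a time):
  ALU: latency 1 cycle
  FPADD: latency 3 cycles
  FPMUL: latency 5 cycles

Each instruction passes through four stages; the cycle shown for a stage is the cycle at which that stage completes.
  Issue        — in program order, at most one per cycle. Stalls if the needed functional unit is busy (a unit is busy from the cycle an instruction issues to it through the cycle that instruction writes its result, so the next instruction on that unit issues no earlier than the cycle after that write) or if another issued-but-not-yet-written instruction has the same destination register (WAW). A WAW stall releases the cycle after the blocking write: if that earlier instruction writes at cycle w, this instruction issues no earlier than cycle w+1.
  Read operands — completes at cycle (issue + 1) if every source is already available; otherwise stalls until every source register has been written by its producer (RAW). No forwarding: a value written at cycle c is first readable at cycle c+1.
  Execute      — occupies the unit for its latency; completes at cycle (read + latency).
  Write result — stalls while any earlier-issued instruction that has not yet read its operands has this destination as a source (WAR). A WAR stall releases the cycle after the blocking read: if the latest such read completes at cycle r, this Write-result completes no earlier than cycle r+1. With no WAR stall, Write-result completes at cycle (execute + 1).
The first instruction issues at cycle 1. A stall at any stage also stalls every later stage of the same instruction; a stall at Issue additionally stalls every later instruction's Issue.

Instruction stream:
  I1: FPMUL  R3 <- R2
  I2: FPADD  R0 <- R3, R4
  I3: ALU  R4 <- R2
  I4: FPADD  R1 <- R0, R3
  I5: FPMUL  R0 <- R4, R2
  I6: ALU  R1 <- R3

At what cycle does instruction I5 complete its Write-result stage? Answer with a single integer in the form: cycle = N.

cycle = 22

c1: I1 dispatched to FPMUL
c2: I1 operands ready | I2 dispatched to FPADD
c3: I3 dispatched to ALU
c4: I3 operands ready
c5: I3 complete
c7: I1 complete
c8: R3←I1
c9: I2 operands ready
c10: R4←I3
c12: I2 complete
c13: R0←I2
c14: I4 dispatched to FPADD
c15: I4 operands ready | I5 dispatched to FPMUL
c16: I5 operands ready
c18: I4 complete
c19: R1←I4
c20: I6 dispatched to ALU
c21: I5 complete | I6 operands ready
c22: R0←I5 | I6 complete
c23: R1←I6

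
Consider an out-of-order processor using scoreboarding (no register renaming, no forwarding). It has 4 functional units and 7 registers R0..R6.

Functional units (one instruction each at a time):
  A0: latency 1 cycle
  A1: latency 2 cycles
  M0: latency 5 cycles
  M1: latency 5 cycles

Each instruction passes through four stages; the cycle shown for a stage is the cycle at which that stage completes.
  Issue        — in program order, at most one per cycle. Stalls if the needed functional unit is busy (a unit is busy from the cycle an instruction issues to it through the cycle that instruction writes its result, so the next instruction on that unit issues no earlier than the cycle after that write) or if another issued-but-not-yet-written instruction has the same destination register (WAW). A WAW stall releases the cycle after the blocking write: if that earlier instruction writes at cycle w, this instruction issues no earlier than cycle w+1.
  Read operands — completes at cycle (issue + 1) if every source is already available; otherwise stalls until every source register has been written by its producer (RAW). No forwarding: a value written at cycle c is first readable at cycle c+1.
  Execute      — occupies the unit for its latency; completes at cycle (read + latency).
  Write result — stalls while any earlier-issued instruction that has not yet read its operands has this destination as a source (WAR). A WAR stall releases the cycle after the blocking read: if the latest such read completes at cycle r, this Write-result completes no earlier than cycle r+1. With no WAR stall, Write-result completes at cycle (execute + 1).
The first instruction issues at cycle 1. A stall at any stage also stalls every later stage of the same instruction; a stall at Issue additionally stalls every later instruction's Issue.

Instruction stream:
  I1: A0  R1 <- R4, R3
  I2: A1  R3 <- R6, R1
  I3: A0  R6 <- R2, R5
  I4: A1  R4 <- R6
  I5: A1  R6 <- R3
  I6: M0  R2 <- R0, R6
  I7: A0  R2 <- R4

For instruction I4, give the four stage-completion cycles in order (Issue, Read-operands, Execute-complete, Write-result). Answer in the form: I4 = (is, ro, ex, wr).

I4 = (9, 10, 12, 13)

1) issue 1, read 2, done 3, write 4
2) issue 2, read 5, done 7, write 8  <RAW R1: wait I1 write@4>
3) issue 5, read 6, done 7, write 8  <struct: A0 busy until I1 writes@4>
4) issue 9, read 10, done 12, write 13  <struct: A1 busy until I2 writes@8>
5) issue 14, read 15, done 17, write 18  <struct: A1 busy until I4 writes@13>
6) issue 15, read 19, done 24, write 25  <RAW R6: wait I5 write@18>
7) issue 26, read 27, done 28, write 29  <WAW R2: wait I6 write@25>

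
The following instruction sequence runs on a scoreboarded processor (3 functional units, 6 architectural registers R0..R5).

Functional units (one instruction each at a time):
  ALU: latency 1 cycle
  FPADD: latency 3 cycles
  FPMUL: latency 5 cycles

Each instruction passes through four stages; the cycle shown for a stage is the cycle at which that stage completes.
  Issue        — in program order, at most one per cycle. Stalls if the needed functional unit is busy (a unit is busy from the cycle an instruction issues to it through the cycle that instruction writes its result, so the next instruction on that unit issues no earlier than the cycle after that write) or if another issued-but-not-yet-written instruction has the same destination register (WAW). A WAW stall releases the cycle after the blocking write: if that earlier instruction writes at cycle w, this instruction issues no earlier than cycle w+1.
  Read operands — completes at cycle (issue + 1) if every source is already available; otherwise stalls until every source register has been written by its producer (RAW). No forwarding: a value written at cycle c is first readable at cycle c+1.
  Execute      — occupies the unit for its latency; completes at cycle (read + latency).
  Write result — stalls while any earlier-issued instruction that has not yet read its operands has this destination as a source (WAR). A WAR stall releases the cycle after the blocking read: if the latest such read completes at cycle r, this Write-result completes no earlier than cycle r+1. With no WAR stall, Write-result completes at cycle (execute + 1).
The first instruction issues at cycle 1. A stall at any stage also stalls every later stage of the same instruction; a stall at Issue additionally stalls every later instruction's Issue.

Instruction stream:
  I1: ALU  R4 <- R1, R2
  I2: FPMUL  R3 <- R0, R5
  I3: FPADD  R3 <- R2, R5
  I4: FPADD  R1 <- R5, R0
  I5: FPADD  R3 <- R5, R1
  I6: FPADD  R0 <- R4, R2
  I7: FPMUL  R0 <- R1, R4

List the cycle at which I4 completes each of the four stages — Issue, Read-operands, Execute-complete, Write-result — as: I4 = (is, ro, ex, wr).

I4 = (16, 17, 20, 21)

c1: I1 dispatched to ALU
c2: I1 operands ready · I2 dispatched to FPMUL
c3: I1 complete · I2 operands ready
c4: R4←I1
c8: I2 complete
c9: R3←I2
c10: I3 dispatched to FPADD
c11: I3 operands ready
c14: I3 complete
c15: R3←I3
c16: I4 dispatched to FPADD
c17: I4 operands ready
c20: I4 complete
c21: R1←I4
c22: I5 dispatched to FPADD
c23: I5 operands ready
c26: I5 complete
c27: R3←I5
c28: I6 dispatched to FPADD
c29: I6 operands ready
c32: I6 complete
c33: R0←I6
c34: I7 dispatched to FPMUL
c35: I7 operands ready
c40: I7 complete
c41: R0←I7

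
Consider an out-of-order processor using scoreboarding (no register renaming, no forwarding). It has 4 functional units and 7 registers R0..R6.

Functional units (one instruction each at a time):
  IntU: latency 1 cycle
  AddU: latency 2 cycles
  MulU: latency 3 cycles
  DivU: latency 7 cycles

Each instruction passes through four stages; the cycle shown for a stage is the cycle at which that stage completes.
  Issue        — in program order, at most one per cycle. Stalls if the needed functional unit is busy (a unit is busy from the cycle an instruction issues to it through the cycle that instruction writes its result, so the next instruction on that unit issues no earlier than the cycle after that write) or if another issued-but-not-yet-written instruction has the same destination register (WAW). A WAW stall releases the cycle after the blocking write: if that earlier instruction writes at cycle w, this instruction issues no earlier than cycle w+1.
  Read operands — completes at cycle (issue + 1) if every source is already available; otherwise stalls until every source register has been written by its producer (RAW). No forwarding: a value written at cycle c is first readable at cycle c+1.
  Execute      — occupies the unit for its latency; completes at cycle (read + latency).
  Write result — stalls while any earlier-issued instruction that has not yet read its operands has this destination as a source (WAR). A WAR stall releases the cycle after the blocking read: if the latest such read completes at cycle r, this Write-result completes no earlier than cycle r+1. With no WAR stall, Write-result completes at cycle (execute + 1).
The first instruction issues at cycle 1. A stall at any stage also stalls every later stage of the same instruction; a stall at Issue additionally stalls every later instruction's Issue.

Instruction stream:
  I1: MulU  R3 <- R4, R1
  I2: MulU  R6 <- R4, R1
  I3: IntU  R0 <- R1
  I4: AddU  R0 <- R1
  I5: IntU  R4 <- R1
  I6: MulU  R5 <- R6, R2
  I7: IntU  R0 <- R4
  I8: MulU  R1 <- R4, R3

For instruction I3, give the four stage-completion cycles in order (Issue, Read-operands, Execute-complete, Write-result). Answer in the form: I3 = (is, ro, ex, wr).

I3 = (8, 9, 10, 11)

c1: I1 issues→MulU
c2: I1 reads
c5: I1 exec-done
c6: I1 writes R3
c7: I2 issues→MulU
c8: I2 reads | I3 issues→IntU
c9: I3 reads
c10: I3 exec-done
c11: I2 exec-done | I3 writes R0
c12: I2 writes R6 | I4 issues→AddU
c13: I4 reads | I5 issues→IntU
c14: I5 reads | I6 issues→MulU
c15: I4 exec-done | I5 exec-done | I6 reads
c16: I4 writes R0 | I5 writes R4
c17: I7 issues→IntU
c18: I6 exec-done | I7 reads
c19: I6 writes R5 | I7 exec-done
c20: I7 writes R0 | I8 issues→MulU
c21: I8 reads
c24: I8 exec-done
c25: I8 writes R1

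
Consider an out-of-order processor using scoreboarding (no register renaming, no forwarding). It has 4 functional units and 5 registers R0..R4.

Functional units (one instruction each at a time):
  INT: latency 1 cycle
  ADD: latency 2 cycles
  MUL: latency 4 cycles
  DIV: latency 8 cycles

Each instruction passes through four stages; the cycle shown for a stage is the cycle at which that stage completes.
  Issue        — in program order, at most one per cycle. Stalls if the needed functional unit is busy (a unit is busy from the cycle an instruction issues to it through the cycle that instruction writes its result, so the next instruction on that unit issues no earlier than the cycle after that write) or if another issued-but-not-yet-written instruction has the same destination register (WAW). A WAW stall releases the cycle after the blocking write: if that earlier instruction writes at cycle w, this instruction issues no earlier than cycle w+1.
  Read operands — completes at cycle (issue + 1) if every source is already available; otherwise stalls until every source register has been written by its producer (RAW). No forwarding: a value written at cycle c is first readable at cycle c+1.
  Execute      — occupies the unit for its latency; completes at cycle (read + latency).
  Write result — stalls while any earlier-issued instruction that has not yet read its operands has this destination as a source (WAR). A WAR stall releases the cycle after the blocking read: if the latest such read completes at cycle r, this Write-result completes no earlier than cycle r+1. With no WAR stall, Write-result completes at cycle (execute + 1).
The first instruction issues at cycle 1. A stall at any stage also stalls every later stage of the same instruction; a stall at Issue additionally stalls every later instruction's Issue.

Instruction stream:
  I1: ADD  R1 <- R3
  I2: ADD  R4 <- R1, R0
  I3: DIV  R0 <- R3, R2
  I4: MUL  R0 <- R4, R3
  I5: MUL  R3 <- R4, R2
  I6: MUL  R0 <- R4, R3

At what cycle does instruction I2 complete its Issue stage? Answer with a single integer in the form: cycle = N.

[I1] 1/2/4/5
[I2] 6/7/9/10  (struct: ADD busy until I1 writes@5)
[I3] 7/8/16/17
[I4] 18/19/23/24  (WAW R0: wait I3 write@17)
[I5] 25/26/30/31  (struct: MUL busy until I4 writes@24)
[I6] 32/33/37/38  (struct: MUL busy until I5 writes@31)

cycle = 6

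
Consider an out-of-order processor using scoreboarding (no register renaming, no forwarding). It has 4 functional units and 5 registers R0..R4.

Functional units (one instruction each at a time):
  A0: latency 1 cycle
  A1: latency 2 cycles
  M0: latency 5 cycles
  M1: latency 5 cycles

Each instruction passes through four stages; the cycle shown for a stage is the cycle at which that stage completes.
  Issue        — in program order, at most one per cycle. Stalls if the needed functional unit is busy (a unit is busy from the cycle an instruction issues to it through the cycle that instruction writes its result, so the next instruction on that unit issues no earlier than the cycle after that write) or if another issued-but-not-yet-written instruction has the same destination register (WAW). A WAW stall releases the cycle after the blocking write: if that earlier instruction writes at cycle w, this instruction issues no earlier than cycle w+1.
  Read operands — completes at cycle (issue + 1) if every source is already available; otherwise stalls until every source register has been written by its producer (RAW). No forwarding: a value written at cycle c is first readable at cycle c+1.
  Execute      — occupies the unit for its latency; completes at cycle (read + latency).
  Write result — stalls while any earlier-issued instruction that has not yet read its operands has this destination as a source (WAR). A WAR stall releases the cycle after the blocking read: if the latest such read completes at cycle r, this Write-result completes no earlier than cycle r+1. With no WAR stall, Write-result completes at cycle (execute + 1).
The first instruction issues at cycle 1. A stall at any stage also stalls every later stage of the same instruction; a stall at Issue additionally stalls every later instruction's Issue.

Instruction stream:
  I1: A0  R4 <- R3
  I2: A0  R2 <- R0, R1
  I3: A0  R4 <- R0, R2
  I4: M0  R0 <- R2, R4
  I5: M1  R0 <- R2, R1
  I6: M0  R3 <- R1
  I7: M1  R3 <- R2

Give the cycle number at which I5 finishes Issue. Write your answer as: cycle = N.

cycle = 20

I1 -> (1, 2, 3, 4)
I2 -> (5, 6, 7, 8)  // struct: A0 busy until I1 writes@4
I3 -> (9, 10, 11, 12)  // struct: A0 busy until I2 writes@8
I4 -> (10, 13, 18, 19)  // RAW R4: wait I3 write@12
I5 -> (20, 21, 26, 27)  // WAW R0: wait I4 write@19
I6 -> (21, 22, 27, 28)
I7 -> (29, 30, 35, 36)  // WAW R3: wait I6 write@28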